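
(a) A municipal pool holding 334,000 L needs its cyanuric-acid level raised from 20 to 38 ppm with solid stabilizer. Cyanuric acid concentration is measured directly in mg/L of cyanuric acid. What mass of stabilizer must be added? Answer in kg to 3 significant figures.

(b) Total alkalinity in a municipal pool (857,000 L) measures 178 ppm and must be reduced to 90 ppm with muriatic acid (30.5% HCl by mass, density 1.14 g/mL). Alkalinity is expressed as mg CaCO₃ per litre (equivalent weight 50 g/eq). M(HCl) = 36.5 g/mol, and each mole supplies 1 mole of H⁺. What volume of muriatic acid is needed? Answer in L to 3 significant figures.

(a) 6.01 kg; (b) 158 L

(a) CYA to add: (38 − 20) = 18 mg/L × 334,000 L = 6012 g cyanuric acid.

(b) Alkalinity to neutralize: (178 − 90) = 88 mg/L as CaCO₃ × 857,000 L = 75,420 g as CaCO₃.
(b) Equivalents of H⁺ required: 75,420 ÷ 50 g/eq = 1508 eq = 1508 mol HCl.
(b) Mass of HCl: 1508 × 36.5 = 55,050 g.
(b) Mass of 30.5% solution: 55,050 / 0.305 = 180,500 g.
(b) Volume: 180,500 g ÷ 1.14 g/mL = 158,300 mL.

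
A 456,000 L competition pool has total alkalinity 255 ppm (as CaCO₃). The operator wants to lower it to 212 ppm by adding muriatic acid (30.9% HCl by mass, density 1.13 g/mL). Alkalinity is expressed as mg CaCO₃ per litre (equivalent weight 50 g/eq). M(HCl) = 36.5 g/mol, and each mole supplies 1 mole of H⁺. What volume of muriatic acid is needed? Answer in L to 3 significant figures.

41.0 L

Alkalinity to neutralize: (255 − 212) = 43 mg/L as CaCO₃ × 456,000 L = 19,610 g as CaCO₃.
Equivalents of H⁺ required: 19,610 ÷ 50 g/eq = 392.2 eq = 392.2 mol HCl.
Mass of HCl: 392.2 × 36.5 = 14,310 g.
Mass of 30.9% solution: 14,310 / 0.309 = 46,320 g.
Volume: 46,320 g ÷ 1.13 g/mL = 40,990 mL.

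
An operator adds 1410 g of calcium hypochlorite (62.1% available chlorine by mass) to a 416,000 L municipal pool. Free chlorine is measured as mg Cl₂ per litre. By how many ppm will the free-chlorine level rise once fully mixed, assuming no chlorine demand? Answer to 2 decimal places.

2.10 ppm

Available chlorine delivered: 1410 g × 0.621 = 875.6 g as Cl₂.
Concentration rise: 875.6 g / 416,000 L = 2.105 mg/L = 2.10 ppm.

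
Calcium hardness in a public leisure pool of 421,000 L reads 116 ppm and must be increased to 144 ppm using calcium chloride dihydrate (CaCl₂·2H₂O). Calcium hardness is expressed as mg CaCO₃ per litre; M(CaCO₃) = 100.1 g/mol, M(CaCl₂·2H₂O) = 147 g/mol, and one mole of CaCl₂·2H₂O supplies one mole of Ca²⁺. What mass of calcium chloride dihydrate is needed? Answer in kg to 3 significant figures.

Hardness to add: (144 − 116) = 28 mg/L as CaCO₃ × 421,000 L = 11,790 g as CaCO₃.
Moles of Ca²⁺ (1 mol Ca²⁺ ≡ 1 mol CaCO₃): 11,790 / 100.1 g/mol = 117.8 mol.
Mass of CaCl₂·2H₂O: 117.8 × 147 = 17,310 g.

17.3 kg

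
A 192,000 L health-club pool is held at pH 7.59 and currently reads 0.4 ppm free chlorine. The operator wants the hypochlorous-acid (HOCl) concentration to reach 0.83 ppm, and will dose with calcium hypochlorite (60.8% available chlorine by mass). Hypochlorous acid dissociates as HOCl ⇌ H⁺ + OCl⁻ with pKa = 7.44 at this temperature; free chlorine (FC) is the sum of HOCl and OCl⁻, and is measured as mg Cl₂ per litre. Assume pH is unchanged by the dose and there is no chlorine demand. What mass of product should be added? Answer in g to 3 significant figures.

[OCl⁻]/[HOCl] = 10^(pH − pKa) = 10^(7.59 − 7.44) = 1.413; fraction as HOCl = 1/(1 + 1.413) = 0.4145.
Free chlorine required for 0.83 ppm HOCl: 0.83 / 0.4145 = 2.002 ppm.
FC to add: 2.002 − 0.4 = 1.602 mg/L as Cl₂.
Cl₂ equivalent: 1.602 mg/L × 192,000 L = 307.7 g.
Product at 60.8% available Cl: 307.7 / 0.608 = 506 g.

506 g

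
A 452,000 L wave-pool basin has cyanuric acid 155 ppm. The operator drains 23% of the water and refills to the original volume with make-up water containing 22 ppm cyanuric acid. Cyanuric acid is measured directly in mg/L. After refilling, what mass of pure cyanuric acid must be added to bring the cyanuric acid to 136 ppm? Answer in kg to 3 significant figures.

After draining 23% and refilling: 155 × 0.77 + 22 × 0.23 = 124.41 ppm.
Deficit to target: 136 − 124.41 = 11.59 mg/L.
Mass: 11.59 mg/L × 452,000 L = 5239 g cyanuric acid.

5.24 kg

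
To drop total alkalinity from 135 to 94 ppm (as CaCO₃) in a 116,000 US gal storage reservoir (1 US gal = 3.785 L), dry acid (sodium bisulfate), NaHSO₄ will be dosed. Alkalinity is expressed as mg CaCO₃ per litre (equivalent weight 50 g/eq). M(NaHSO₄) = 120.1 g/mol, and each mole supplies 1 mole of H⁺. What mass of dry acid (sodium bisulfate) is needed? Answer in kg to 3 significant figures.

Volume: 116,000 US gal × 3.785 L/gal = 439,060 L.
Alkalinity to neutralize: (135 − 94) = 41 mg/L as CaCO₃ × 439,060 L = 18,000 g as CaCO₃.
Equivalents of H⁺ required: 18,000 ÷ 50 g/eq = 360 eq = 360 mol NaHSO₄.
Mass of NaHSO₄: 360 × 120.1 = 43,240 g.

43.2 kg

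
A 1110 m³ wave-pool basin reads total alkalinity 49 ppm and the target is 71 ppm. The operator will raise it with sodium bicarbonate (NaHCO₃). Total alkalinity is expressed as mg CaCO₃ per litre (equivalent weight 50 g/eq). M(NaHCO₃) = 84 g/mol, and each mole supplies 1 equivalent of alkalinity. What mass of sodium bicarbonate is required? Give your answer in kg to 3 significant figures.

Volume: 1110 m³ = 1,110,000 L.
Alkalinity to add: (71 − 49) = 22 mg/L as CaCO₃ × 1,110,000 L = 24,420 g as CaCO₃.
Equivalents: 24,420 g ÷ 50 g/eq = 488.4 eq.
NaHCO₃ supplies 1 eq per mole → 488.4 mol.
Mass: 488.4 mol × 84 g/mol = 41,030 g.

41.0 kg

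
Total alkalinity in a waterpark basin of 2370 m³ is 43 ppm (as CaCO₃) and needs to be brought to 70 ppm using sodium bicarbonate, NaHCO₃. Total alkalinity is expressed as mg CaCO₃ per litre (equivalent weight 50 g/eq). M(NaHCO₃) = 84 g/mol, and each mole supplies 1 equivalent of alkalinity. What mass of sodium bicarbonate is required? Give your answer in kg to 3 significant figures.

Volume: 2370 m³ = 2,370,000 L.
Alkalinity to add: (70 − 43) = 27 mg/L as CaCO₃ × 2,370,000 L = 63,990 g as CaCO₃.
Equivalents: 63,990 g ÷ 50 g/eq = 1280 eq.
NaHCO₃ supplies 1 eq per mole → 1280 mol.
Mass: 1280 mol × 84 g/mol = 107,500 g.

108 kg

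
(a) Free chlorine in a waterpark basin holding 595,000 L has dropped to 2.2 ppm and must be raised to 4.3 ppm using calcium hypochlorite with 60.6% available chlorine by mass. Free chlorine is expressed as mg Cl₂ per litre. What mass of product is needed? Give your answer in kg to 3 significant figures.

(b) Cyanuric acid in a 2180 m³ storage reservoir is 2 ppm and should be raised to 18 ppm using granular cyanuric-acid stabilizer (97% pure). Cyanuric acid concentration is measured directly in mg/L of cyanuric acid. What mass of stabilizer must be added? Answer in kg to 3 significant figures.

(a) Chlorine deficit: 4.3 − 2.2 = 2.1 ppm = 2.1 mg/L as Cl₂.
(a) Cl₂ equivalent needed: 2.1 mg/L × 595,000 L = 1,250,000 mg = 1250 g.
(a) Product at 60.6% available chlorine: 1250 / 0.606 = 2062 g.

(b) Volume: 2180 m³ = 2,180,000 L.
(b) CYA to add: (18 − 2) = 16 mg/L × 2,180,000 L = 34,880 g cyanuric acid.
(b) At 97% purity: 34,880 / 0.97 = 35,960 g product.

(a) 2.06 kg; (b) 36.0 kg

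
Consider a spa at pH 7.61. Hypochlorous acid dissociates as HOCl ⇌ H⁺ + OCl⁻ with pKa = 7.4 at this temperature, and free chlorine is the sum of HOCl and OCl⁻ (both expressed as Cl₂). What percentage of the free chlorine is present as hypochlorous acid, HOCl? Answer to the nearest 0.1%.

38.1%

[OCl⁻]/[HOCl] = 10^(pH − pKa) = 10^(7.61 − 7.4) = 10^0.21 = 1.622.
Fraction as HOCl = 1 / (1 + 1.622) = 0.3814.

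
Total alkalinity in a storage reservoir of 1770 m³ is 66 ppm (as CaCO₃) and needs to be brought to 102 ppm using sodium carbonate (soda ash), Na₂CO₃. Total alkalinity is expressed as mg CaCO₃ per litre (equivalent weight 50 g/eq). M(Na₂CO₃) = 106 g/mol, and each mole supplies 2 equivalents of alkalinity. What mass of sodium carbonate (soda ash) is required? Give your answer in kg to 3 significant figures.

Volume: 1770 m³ = 1,770,000 L.
Alkalinity to add: (102 − 66) = 36 mg/L as CaCO₃ × 1,770,000 L = 63,720 g as CaCO₃.
Equivalents: 63,720 g ÷ 50 g/eq = 1274 eq.
Each mole of Na₂CO₃ supplies 2 eq, so 1274 / 2 = 637.2 mol.
Mass: 637.2 mol × 106 g/mol = 67,540 g.

67.5 kg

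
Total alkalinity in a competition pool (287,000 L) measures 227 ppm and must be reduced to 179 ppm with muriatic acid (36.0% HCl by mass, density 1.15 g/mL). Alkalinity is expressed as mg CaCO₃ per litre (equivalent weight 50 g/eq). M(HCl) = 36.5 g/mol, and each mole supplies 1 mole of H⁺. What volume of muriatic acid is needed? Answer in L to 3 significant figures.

Alkalinity to neutralize: (227 − 179) = 48 mg/L as CaCO₃ × 287,000 L = 13,780 g as CaCO₃.
Equivalents of H⁺ required: 13,780 ÷ 50 g/eq = 275.5 eq = 275.5 mol HCl.
Mass of HCl: 275.5 × 36.5 = 10,060 g.
Mass of 36.0% solution: 10,060 / 0.36 = 27,930 g.
Volume: 27,930 g ÷ 1.15 g/mL = 24,290 mL.

24.3 L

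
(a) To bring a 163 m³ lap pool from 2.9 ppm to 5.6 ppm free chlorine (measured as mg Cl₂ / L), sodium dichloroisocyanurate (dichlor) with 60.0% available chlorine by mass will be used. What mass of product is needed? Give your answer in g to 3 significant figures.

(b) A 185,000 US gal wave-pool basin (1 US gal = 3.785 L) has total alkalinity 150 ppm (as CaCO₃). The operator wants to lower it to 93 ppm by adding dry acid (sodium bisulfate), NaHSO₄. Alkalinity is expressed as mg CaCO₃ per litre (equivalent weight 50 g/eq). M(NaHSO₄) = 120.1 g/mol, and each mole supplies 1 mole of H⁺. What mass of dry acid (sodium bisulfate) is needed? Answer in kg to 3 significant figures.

(a) 734 g; (b) 95.9 kg

(a) Volume: 163 m³ = 163,000 L.
(a) Chlorine deficit: 5.6 − 2.9 = 2.7 ppm = 2.7 mg/L as Cl₂.
(a) Cl₂ equivalent needed: 2.7 mg/L × 163,000 L = 440,100 mg = 440.1 g.
(a) Product at 60.0% available chlorine: 440.1 / 0.6 = 733.5 g.

(b) Volume: 185,000 US gal × 3.785 L/gal = 700,225 L.
(b) Alkalinity to neutralize: (150 − 93) = 57 mg/L as CaCO₃ × 700,225 L = 39,910 g as CaCO₃.
(b) Equivalents of H⁺ required: 39,910 ÷ 50 g/eq = 798.3 eq = 798.3 mol NaHSO₄.
(b) Mass of NaHSO₄: 798.3 × 120.1 = 95,870 g.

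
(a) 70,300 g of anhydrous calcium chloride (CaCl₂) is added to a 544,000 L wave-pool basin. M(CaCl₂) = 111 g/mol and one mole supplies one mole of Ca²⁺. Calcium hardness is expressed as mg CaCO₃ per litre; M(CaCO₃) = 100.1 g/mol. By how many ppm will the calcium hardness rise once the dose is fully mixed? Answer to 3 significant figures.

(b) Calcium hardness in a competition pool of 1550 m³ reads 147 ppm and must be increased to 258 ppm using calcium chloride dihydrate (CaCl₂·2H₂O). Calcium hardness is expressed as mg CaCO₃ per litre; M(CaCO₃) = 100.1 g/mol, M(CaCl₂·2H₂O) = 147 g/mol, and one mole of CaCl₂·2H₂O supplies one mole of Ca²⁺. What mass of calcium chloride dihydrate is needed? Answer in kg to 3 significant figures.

(a) 117 ppm; (b) 253 kg

(a) Moles of Ca²⁺: 70,300 g ÷ 111 g/mol = 633.3 mol.
(a) As CaCO₃: 633.3 mol × 100.1 g/mol = 63,400 g.
(a) Rise: 63,400 g / 544,000 L × 1000 = 116.5 mg/L.

(b) Volume: 1550 m³ = 1,550,000 L.
(b) Hardness to add: (258 − 147) = 111 mg/L as CaCO₃ × 1,550,000 L = 172,000 g as CaCO₃.
(b) Moles of Ca²⁺ (1 mol Ca²⁺ ≡ 1 mol CaCO₃): 172,000 / 100.1 g/mol = 1719 mol.
(b) Mass of CaCl₂·2H₂O: 1719 × 147 = 252,700 g.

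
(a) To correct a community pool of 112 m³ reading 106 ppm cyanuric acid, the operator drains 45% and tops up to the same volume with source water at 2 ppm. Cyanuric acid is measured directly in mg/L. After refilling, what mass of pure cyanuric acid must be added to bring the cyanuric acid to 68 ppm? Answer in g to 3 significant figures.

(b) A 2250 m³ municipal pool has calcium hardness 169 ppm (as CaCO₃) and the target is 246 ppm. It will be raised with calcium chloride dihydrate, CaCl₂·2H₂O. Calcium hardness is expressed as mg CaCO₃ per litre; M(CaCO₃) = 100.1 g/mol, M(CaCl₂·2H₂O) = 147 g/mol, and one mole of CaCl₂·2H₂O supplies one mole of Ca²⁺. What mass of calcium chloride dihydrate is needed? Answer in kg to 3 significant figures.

(a) 986 g; (b) 254 kg

(a) Volume: 112 m³ = 112,000 L.
(a) After draining 45% and refilling: 106 × 0.55 + 2 × 0.45 = 59.2 ppm.
(a) Deficit to target: 68 − 59.2 = 8.8 mg/L.
(a) Mass: 8.8 mg/L × 112,000 L = 985.6 g cyanuric acid.

(b) Volume: 2250 m³ = 2,250,000 L.
(b) Hardness to add: (246 − 169) = 77 mg/L as CaCO₃ × 2,250,000 L = 173,200 g as CaCO₃.
(b) Moles of Ca²⁺ (1 mol Ca²⁺ ≡ 1 mol CaCO₃): 173,200 / 100.1 g/mol = 1731 mol.
(b) Mass of CaCl₂·2H₂O: 1731 × 147 = 254,400 g.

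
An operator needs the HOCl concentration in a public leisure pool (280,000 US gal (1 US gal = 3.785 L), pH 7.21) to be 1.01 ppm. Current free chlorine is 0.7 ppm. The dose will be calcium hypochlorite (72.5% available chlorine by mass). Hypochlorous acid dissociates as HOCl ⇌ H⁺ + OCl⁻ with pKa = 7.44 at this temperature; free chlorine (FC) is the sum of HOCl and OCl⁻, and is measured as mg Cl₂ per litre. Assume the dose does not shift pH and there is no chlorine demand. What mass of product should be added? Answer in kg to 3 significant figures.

Volume: 280,000 US gal × 3.785 L/gal = 1,059,800 L.
[OCl⁻]/[HOCl] = 10^(pH − pKa) = 10^(7.21 − 7.44) = 0.5888; fraction as HOCl = 1/(1 + 0.5888) = 0.6294.
Free chlorine required for 1.01 ppm HOCl: 1.01 / 0.6294 = 1.605 ppm.
FC to add: 1.605 − 0.7 = 0.9047 mg/L as Cl₂.
Cl₂ equivalent: 0.9047 mg/L × 1,059,800 L = 958.8 g.
Product at 72.5% available Cl: 958.8 / 0.725 = 1323 g.

1.32 kg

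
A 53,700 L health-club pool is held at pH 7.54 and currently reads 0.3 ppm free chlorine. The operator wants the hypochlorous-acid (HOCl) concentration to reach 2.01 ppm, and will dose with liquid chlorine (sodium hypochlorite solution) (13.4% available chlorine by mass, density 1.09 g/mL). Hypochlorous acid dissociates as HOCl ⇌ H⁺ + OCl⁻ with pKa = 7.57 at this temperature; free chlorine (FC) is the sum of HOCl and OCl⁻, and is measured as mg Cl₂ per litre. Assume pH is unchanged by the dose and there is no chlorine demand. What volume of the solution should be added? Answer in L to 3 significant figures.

[OCl⁻]/[HOCl] = 10^(pH − pKa) = 10^(7.54 − 7.57) = 0.9333; fraction as HOCl = 1/(1 + 0.9333) = 0.5173.
Free chlorine required for 2.01 ppm HOCl: 2.01 / 0.5173 = 3.886 ppm.
FC to add: 3.886 − 0.3 = 3.586 mg/L as Cl₂.
Cl₂ equivalent: 3.586 mg/L × 53,700 L = 192.6 g.
Product at 13.4% available Cl: 192.6 / 0.134 = 1437 g.
Volume: 1437 g ÷ 1.09 g/mL = 1318 mL.

1.32 L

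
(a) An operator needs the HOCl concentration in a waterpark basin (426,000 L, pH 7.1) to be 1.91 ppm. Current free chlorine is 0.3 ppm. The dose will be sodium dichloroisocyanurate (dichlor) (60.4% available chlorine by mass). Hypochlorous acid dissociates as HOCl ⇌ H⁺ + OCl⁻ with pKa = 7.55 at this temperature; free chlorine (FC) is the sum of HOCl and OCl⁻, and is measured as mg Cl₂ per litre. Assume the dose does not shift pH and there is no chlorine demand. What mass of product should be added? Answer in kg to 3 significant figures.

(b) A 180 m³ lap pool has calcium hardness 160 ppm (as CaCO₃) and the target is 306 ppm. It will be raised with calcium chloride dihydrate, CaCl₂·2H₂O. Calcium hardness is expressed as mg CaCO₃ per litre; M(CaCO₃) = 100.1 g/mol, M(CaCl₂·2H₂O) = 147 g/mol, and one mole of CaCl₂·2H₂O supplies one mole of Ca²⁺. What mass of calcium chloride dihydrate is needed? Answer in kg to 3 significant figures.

(a) 1.61 kg; (b) 38.6 kg

(a) [OCl⁻]/[HOCl] = 10^(pH − pKa) = 10^(7.1 − 7.55) = 0.3548; fraction as HOCl = 1/(1 + 0.3548) = 0.7381.
(a) Free chlorine required for 1.91 ppm HOCl: 1.91 / 0.7381 = 2.588 ppm.
(a) FC to add: 2.588 − 0.3 = 2.288 mg/L as Cl₂.
(a) Cl₂ equivalent: 2.288 mg/L × 426,000 L = 974.6 g.
(a) Product at 60.4% available Cl: 974.6 / 0.604 = 1614 g.

(b) Volume: 180 m³ = 180,000 L.
(b) Hardness to add: (306 − 160) = 146 mg/L as CaCO₃ × 180,000 L = 26,280 g as CaCO₃.
(b) Moles of Ca²⁺ (1 mol Ca²⁺ ≡ 1 mol CaCO₃): 26,280 / 100.1 g/mol = 262.5 mol.
(b) Mass of CaCl₂·2H₂O: 262.5 × 147 = 38,590 g.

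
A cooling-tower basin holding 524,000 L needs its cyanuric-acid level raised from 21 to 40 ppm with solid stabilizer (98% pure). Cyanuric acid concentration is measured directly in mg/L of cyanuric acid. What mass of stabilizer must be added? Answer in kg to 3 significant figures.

10.2 kg

CYA to add: (40 − 21) = 19 mg/L × 524,000 L = 9956 g cyanuric acid.
At 98% purity: 9956 / 0.98 = 10,160 g product.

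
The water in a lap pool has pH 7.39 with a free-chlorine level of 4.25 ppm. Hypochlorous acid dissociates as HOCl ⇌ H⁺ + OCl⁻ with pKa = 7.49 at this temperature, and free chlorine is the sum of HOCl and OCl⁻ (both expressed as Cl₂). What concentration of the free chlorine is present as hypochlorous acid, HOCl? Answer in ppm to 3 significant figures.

2.37 ppm

[OCl⁻]/[HOCl] = 10^(pH − pKa) = 10^(7.39 − 7.49) = 10^-0.10 = 0.7943.
Fraction as HOCl = 1 / (1 + 0.7943) = 0.5573.
HOCl = 0.5573 × 4.25 ppm = 2.369 ppm.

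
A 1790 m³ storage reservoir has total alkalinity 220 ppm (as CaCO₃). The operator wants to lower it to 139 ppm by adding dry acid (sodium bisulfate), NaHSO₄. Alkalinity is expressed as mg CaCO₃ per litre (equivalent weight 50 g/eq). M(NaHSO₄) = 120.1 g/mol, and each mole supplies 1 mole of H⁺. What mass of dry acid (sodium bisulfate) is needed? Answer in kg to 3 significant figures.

348 kg

Volume: 1790 m³ = 1,790,000 L.
Alkalinity to neutralize: (220 − 139) = 81 mg/L as CaCO₃ × 1,790,000 L = 145,000 g as CaCO₃.
Equivalents of H⁺ required: 145,000 ÷ 50 g/eq = 2900 eq = 2900 mol NaHSO₄.
Mass of NaHSO₄: 2900 × 120.1 = 348,300 g.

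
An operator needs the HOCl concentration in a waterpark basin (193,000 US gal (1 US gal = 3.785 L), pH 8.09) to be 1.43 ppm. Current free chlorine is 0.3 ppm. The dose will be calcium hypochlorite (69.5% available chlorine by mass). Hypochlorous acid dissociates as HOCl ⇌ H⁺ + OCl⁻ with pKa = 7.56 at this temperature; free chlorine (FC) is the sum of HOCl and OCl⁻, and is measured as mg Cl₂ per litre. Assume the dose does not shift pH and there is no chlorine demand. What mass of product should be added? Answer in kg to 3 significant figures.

Volume: 193,000 US gal × 3.785 L/gal = 730,505 L.
[OCl⁻]/[HOCl] = 10^(pH − pKa) = 10^(8.09 − 7.56) = 3.388; fraction as HOCl = 1/(1 + 3.388) = 0.2279.
Free chlorine required for 1.43 ppm HOCl: 1.43 / 0.2279 = 6.275 ppm.
FC to add: 6.275 − 0.3 = 5.975 mg/L as Cl₂.
Cl₂ equivalent: 5.975 mg/L × 730,505 L = 4365 g.
Product at 69.5% available Cl: 4365 / 0.695 = 6281 g.

6.28 kg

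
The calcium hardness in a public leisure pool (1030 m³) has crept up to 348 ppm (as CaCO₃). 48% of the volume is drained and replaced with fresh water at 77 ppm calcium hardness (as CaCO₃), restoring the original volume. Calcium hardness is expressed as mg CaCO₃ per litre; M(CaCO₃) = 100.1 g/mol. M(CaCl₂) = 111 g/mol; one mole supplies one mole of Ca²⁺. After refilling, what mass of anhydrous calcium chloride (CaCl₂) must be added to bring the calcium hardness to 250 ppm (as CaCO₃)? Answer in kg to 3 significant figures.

36.6 kg

Volume: 1030 m³ = 1,030,000 L.
After draining 48% and refilling: 348 × 0.52 + 77 × 0.48 = 217.92 ppm.
Deficit to target: 250 − 217.92 = 32.08 mg/L.
As CaCO₃: 32.08 mg/L × 1,030,000 L = 33,040 g; ÷ 100.1 = 330.1 mol Ca²⁺.
Mass: 330.1 × 111 = 36,640 g.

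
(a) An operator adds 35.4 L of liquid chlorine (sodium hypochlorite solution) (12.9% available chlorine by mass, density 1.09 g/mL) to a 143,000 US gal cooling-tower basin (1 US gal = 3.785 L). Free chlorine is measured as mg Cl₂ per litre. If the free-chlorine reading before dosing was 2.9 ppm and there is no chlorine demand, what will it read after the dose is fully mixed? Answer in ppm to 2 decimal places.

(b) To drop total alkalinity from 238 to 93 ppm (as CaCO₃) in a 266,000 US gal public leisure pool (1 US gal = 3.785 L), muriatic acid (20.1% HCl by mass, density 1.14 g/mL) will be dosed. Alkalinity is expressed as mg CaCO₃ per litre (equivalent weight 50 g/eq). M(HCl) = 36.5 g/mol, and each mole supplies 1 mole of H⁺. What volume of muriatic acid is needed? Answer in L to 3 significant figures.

(a) 12.10 ppm; (b) 465 L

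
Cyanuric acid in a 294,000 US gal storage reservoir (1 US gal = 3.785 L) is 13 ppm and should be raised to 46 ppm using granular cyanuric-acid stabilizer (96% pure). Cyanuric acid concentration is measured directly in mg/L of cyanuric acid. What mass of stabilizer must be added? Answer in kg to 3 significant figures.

38.3 kg

Volume: 294,000 US gal × 3.785 L/gal = 1,112,790 L.
CYA to add: (46 − 13) = 33 mg/L × 1,112,790 L = 36,720 g cyanuric acid.
At 96% purity: 36,720 / 0.96 = 38,250 g product.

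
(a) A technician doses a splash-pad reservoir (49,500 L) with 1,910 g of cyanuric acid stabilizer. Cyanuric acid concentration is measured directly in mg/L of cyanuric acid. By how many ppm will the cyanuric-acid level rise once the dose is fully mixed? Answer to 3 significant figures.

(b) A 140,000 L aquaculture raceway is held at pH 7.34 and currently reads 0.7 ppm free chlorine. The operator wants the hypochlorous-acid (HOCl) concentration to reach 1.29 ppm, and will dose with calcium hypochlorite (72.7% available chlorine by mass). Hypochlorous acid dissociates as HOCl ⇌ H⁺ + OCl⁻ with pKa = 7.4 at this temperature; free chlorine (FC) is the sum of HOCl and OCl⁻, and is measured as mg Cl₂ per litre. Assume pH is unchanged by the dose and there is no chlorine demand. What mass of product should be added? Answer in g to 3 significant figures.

(a) 38.6 ppm; (b) 330 g

(a) Rise: 1,910 g / 49,500 L × 1000 = 38.59 mg/L.

(b) [OCl⁻]/[HOCl] = 10^(pH − pKa) = 10^(7.34 − 7.4) = 0.871; fraction as HOCl = 1/(1 + 0.871) = 0.5345.
(b) Free chlorine required for 1.29 ppm HOCl: 1.29 / 0.5345 = 2.414 ppm.
(b) FC to add: 2.414 − 0.7 = 1.714 mg/L as Cl₂.
(b) Cl₂ equivalent: 1.714 mg/L × 140,000 L = 239.9 g.
(b) Product at 72.7% available Cl: 239.9 / 0.727 = 330 g.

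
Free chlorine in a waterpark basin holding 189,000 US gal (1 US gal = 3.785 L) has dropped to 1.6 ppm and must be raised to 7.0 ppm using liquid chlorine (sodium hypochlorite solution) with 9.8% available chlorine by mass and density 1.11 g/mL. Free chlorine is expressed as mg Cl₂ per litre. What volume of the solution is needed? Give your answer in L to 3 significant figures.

35.5 L

Volume: 189,000 US gal × 3.785 L/gal = 715,365 L.
Chlorine deficit: 7.0 − 1.6 = 5.4 ppm = 5.4 mg/L as Cl₂.
Cl₂ equivalent needed: 5.4 mg/L × 715,365 L = 3,863,000 mg = 3863 g.
Product at 9.8% available chlorine: 3863 / 0.098 = 39,420 g.
Volume at density 1.11 g/mL: 39,420 g ÷ 1.11 g/mL = 35,510 mL.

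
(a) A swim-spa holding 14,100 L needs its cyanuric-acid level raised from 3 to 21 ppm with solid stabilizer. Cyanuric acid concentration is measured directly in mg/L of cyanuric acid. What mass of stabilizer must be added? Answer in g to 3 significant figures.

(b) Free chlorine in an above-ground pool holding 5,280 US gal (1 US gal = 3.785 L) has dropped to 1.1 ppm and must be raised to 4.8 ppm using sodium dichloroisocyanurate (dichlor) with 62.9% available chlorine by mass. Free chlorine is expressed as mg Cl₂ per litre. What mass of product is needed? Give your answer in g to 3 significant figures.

(a) CYA to add: (21 − 3) = 18 mg/L × 14,100 L = 253.8 g cyanuric acid.

(b) Volume: 5,280 US gal × 3.785 L/gal = 19,985 L.
(b) Chlorine deficit: 4.8 − 1.1 = 3.7 ppm = 3.7 mg/L as Cl₂.
(b) Cl₂ equivalent needed: 3.7 mg/L × 19,985 L = 73,940 mg = 73.94 g.
(b) Product at 62.9% available chlorine: 73.94 / 0.629 = 117.6 g.

(a) 254 g; (b) 118 g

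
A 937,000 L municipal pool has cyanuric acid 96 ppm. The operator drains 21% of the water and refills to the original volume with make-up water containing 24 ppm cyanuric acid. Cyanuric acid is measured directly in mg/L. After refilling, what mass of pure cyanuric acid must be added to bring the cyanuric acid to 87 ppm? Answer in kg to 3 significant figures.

After draining 21% and refilling: 96 × 0.79 + 24 × 0.21 = 80.88 ppm.
Deficit to target: 87 − 80.88 = 6.12 mg/L.
Mass: 6.12 mg/L × 937,000 L = 5734 g cyanuric acid.

5.73 kg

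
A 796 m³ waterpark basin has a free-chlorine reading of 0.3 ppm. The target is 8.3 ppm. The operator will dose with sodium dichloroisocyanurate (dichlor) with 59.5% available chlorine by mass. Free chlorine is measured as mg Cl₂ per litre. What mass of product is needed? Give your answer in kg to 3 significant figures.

10.7 kg

Volume: 796 m³ = 796,000 L.
Chlorine deficit: 8.3 − 0.3 = 8 ppm = 8 mg/L as Cl₂.
Cl₂ equivalent needed: 8 mg/L × 796,000 L = 6,368,000 mg = 6368 g.
Product at 59.5% available chlorine: 6368 / 0.595 = 10,700 g.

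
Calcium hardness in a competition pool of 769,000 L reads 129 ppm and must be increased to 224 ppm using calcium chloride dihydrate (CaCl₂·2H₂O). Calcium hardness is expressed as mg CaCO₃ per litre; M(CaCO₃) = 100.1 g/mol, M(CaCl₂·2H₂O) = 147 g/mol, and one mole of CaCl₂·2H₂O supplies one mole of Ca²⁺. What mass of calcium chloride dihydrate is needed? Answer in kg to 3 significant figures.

107 kg

Hardness to add: (224 − 129) = 95 mg/L as CaCO₃ × 769,000 L = 73,060 g as CaCO₃.
Moles of Ca²⁺ (1 mol Ca²⁺ ≡ 1 mol CaCO₃): 73,060 / 100.1 g/mol = 729.8 mol.
Mass of CaCl₂·2H₂O: 729.8 × 147 = 107,300 g.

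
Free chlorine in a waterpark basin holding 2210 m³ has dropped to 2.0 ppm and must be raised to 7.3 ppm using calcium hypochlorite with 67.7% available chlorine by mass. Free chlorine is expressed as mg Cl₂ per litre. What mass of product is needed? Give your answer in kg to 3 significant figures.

17.3 kg

Volume: 2210 m³ = 2,210,000 L.
Chlorine deficit: 7.3 − 2.0 = 5.3 ppm = 5.3 mg/L as Cl₂.
Cl₂ equivalent needed: 5.3 mg/L × 2,210,000 L = 11,710,000 mg = 11,710 g.
Product at 67.7% available chlorine: 11,710 / 0.677 = 17,300 g.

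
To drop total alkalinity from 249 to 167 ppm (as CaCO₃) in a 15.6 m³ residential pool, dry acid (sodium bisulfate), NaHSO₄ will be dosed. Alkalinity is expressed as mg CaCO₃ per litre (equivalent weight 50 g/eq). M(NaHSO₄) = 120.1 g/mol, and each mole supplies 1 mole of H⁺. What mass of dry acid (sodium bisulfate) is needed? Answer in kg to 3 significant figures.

3.07 kg

Volume: 15.6 m³ = 15,600 L.
Alkalinity to neutralize: (249 − 167) = 82 mg/L as CaCO₃ × 15,600 L = 1279 g as CaCO₃.
Equivalents of H⁺ required: 1279 ÷ 50 g/eq = 25.58 eq = 25.58 mol NaHSO₄.
Mass of NaHSO₄: 25.58 × 120.1 = 3073 g.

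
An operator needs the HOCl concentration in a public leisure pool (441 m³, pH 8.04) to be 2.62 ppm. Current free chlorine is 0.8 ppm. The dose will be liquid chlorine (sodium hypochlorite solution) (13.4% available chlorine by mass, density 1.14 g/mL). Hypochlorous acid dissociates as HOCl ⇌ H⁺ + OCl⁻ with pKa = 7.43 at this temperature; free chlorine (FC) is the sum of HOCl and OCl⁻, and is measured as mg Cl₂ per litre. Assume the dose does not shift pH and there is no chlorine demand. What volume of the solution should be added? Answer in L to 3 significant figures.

Volume: 441 m³ = 441,000 L.
[OCl⁻]/[HOCl] = 10^(pH − pKa) = 10^(8.04 − 7.43) = 4.074; fraction as HOCl = 1/(1 + 4.074) = 0.1971.
Free chlorine required for 2.62 ppm HOCl: 2.62 / 0.1971 = 13.29 ppm.
FC to add: 13.29 − 0.8 = 12.49 mg/L as Cl₂.
Cl₂ equivalent: 12.49 mg/L × 441,000 L = 5510 g.
Product at 13.4% available Cl: 5510 / 0.134 = 41,120 g.
Volume: 41,120 g ÷ 1.14 g/mL = 36,070 mL.

36.1 L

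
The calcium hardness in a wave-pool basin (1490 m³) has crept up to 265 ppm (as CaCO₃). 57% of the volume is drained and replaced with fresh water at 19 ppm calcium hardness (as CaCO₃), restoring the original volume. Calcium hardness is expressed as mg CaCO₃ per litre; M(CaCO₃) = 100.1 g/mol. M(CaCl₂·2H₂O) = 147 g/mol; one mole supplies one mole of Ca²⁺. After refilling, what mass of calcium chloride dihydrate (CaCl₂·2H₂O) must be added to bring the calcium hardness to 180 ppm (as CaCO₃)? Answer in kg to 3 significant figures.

Volume: 1490 m³ = 1,490,000 L.
After draining 57% and refilling: 265 × 0.43 + 19 × 0.57 = 124.78 ppm.
Deficit to target: 180 − 124.78 = 55.22 mg/L.
As CaCO₃: 55.22 mg/L × 1,490,000 L = 82,280 g; ÷ 100.1 = 822 mol Ca²⁺.
Mass: 822 × 147 = 120,800 g.

121 kg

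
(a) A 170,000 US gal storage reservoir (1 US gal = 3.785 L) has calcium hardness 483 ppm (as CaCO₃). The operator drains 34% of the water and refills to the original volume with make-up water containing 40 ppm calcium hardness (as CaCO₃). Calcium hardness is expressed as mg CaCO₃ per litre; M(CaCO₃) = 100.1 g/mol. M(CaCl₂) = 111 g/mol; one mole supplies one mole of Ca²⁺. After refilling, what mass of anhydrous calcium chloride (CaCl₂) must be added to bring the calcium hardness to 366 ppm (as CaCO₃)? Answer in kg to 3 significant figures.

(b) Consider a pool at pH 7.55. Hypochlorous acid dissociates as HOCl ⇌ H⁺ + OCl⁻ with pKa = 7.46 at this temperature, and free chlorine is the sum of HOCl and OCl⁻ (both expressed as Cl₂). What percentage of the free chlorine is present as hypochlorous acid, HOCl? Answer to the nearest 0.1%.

(a) 24.0 kg; (b) 44.8%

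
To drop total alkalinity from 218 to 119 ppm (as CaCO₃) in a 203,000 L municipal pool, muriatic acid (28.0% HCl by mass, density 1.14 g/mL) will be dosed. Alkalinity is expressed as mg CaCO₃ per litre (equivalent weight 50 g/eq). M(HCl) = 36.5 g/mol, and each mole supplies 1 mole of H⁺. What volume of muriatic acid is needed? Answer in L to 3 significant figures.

Alkalinity to neutralize: (218 − 119) = 99 mg/L as CaCO₃ × 203,000 L = 20,100 g as CaCO₃.
Equivalents of H⁺ required: 20,100 ÷ 50 g/eq = 401.9 eq = 401.9 mol HCl.
Mass of HCl: 401.9 × 36.5 = 14,670 g.
Mass of 28.0% solution: 14,670 / 0.28 = 52,400 g.
Volume: 52,400 g ÷ 1.14 g/mL = 45,960 mL.

46.0 L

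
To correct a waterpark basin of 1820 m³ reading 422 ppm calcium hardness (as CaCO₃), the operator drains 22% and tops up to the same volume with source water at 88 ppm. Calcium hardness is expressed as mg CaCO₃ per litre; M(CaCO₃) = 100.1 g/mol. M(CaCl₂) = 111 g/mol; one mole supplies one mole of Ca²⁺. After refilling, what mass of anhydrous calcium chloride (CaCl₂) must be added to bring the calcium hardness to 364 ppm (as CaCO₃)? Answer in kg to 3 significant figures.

Volume: 1820 m³ = 1,820,000 L.
After draining 22% and refilling: 422 × 0.78 + 88 × 0.22 = 348.52 ppm.
Deficit to target: 364 − 348.52 = 15.48 mg/L.
As CaCO₃: 15.48 mg/L × 1,820,000 L = 28,170 g; ÷ 100.1 = 281.5 mol Ca²⁺.
Mass: 281.5 × 111 = 31,240 g.

31.2 kg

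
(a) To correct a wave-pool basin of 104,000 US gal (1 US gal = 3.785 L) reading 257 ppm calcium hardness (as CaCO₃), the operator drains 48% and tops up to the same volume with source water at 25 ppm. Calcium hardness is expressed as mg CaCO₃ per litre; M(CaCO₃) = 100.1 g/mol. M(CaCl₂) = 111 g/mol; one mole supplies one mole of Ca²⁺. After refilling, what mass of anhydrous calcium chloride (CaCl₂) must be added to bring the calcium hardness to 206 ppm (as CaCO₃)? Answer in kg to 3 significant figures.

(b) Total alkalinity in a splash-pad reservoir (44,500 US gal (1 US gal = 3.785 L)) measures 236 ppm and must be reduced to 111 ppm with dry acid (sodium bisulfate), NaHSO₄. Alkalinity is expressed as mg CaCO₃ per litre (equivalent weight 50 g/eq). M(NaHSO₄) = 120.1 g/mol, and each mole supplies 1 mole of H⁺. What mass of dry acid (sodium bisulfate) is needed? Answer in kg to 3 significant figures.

(a) 26.3 kg; (b) 50.6 kg

(a) Volume: 104,000 US gal × 3.785 L/gal = 393,640 L.
(a) After draining 48% and refilling: 257 × 0.52 + 25 × 0.48 = 145.64 ppm.
(a) Deficit to target: 206 − 145.64 = 60.36 mg/L.
(a) As CaCO₃: 60.36 mg/L × 393,640 L = 23,760 g; ÷ 100.1 = 237.4 mol Ca²⁺.
(a) Mass: 237.4 × 111 = 26,350 g.

(b) Volume: 44,500 US gal × 3.785 L/gal = 168,432 L.
(b) Alkalinity to neutralize: (236 − 111) = 125 mg/L as CaCO₃ × 168,432 L = 21,050 g as CaCO₃.
(b) Equivalents of H⁺ required: 21,050 ÷ 50 g/eq = 421.1 eq = 421.1 mol NaHSO₄.
(b) Mass of NaHSO₄: 421.1 × 120.1 = 50,570 g.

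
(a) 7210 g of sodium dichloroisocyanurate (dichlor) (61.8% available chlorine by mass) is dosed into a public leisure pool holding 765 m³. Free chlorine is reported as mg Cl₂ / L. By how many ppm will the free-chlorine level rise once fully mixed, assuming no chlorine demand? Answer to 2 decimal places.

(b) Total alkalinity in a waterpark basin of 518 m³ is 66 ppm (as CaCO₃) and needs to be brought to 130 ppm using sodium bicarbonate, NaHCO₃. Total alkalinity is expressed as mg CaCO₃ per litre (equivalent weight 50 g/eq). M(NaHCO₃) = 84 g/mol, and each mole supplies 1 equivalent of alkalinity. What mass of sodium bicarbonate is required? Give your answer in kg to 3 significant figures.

(a) Volume: 765 m³ = 765,000 L.
(a) Available chlorine delivered: 7210 g × 0.618 = 4456 g as Cl₂.
(a) Concentration rise: 4456 g / 765,000 L = 5.825 mg/L = 5.82 ppm.

(b) Volume: 518 m³ = 518,000 L.
(b) Alkalinity to add: (130 − 66) = 64 mg/L as CaCO₃ × 518,000 L = 33,150 g as CaCO₃.
(b) Equivalents: 33,150 g ÷ 50 g/eq = 663 eq.
(b) NaHCO₃ supplies 1 eq per mole → 663 mol.
(b) Mass: 663 mol × 84 g/mol = 55,700 g.

(a) 5.82 ppm; (b) 55.7 kg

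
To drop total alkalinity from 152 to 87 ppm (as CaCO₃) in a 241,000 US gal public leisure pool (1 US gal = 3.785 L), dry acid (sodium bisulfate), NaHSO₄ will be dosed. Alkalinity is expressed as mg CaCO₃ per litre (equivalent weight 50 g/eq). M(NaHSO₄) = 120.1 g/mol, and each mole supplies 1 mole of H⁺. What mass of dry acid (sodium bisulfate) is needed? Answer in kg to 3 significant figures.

Volume: 241,000 US gal × 3.785 L/gal = 912,185 L.
Alkalinity to neutralize: (152 − 87) = 65 mg/L as CaCO₃ × 912,185 L = 59,290 g as CaCO₃.
Equivalents of H⁺ required: 59,290 ÷ 50 g/eq = 1186 eq = 1186 mol NaHSO₄.
Mass of NaHSO₄: 1186 × 120.1 = 142,400 g.

142 kg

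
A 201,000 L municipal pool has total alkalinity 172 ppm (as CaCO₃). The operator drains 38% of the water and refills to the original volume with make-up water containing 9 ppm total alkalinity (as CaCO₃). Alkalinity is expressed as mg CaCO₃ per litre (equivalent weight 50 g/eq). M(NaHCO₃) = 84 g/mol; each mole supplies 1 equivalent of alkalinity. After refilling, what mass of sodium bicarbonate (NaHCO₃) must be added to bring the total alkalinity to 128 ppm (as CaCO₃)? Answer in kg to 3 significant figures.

6.06 kg

After draining 38% and refilling: 172 × 0.62 + 9 × 0.38 = 110.06 ppm.
Deficit to target: 128 − 110.06 = 17.94 mg/L.
As CaCO₃: 17.94 mg/L × 201,000 L = 3606 g; ÷ 50 g/eq ÷ 1 = 72.12 mol NaHCO₃.
Mass: 72.12 × 84 = 6058 g.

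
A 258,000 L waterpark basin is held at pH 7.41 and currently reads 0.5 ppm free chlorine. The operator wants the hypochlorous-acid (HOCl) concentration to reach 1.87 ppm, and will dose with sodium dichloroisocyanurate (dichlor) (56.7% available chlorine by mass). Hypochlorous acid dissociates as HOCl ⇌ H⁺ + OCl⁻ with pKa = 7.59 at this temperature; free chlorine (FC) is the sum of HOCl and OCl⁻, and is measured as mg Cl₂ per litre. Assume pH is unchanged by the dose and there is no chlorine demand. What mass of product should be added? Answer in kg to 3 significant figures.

1.19 kg

[OCl⁻]/[HOCl] = 10^(pH − pKa) = 10^(7.41 − 7.59) = 0.6607; fraction as HOCl = 1/(1 + 0.6607) = 0.6022.
Free chlorine required for 1.87 ppm HOCl: 1.87 / 0.6022 = 3.105 ppm.
FC to add: 3.105 − 0.5 = 2.605 mg/L as Cl₂.
Cl₂ equivalent: 2.605 mg/L × 258,000 L = 672.2 g.
Product at 56.7% available Cl: 672.2 / 0.567 = 1186 g.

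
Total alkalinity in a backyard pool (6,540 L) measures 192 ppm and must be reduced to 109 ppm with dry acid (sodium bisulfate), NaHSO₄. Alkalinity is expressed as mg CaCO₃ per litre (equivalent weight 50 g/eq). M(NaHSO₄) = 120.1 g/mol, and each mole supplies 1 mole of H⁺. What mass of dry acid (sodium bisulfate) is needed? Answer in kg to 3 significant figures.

1.30 kg

Alkalinity to neutralize: (192 − 109) = 83 mg/L as CaCO₃ × 6,540 L = 542.8 g as CaCO₃.
Equivalents of H⁺ required: 542.8 ÷ 50 g/eq = 10.86 eq = 10.86 mol NaHSO₄.
Mass of NaHSO₄: 10.86 × 120.1 = 1304 g.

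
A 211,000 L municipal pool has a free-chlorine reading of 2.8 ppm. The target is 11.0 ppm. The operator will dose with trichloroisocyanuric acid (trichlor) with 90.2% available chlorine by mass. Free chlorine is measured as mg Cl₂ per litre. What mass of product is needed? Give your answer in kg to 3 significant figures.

Chlorine deficit: 11.0 − 2.8 = 8.2 ppm = 8.2 mg/L as Cl₂.
Cl₂ equivalent needed: 8.2 mg/L × 211,000 L = 1,730,000 mg = 1730 g.
Product at 90.2% available chlorine: 1730 / 0.902 = 1918 g.

1.92 kg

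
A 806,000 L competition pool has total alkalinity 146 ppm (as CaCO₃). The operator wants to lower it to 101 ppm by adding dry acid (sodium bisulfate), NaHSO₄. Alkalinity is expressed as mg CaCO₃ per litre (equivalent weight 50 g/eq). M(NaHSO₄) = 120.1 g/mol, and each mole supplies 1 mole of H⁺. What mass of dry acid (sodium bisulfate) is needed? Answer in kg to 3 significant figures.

Alkalinity to neutralize: (146 − 101) = 45 mg/L as CaCO₃ × 806,000 L = 36,270 g as CaCO₃.
Equivalents of H⁺ required: 36,270 ÷ 50 g/eq = 725.4 eq = 725.4 mol NaHSO₄.
Mass of NaHSO₄: 725.4 × 120.1 = 87,120 g.

87.1 kg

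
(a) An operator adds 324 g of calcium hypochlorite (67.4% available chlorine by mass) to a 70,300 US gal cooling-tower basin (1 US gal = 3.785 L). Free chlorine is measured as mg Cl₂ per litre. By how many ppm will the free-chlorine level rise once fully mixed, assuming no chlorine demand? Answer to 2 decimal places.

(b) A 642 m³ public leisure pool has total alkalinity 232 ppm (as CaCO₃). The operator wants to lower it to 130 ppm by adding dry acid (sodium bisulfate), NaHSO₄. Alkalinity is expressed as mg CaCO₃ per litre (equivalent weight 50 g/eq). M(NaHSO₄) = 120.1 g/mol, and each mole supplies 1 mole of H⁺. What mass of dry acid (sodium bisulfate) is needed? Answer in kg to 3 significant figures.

(a) 0.82 ppm; (b) 157 kg

(a) Volume: 70,300 US gal × 3.785 L/gal = 266,086 L.
(a) Available chlorine delivered: 324 g × 0.674 = 218.4 g as Cl₂.
(a) Concentration rise: 218.4 g / 266,086 L = 0.8207 mg/L = 0.82 ppm.

(b) Volume: 642 m³ = 642,000 L.
(b) Alkalinity to neutralize: (232 − 130) = 102 mg/L as CaCO₃ × 642,000 L = 65,480 g as CaCO₃.
(b) Equivalents of H⁺ required: 65,480 ÷ 50 g/eq = 1310 eq = 1310 mol NaHSO₄.
(b) Mass of NaHSO₄: 1310 × 120.1 = 157,300 g.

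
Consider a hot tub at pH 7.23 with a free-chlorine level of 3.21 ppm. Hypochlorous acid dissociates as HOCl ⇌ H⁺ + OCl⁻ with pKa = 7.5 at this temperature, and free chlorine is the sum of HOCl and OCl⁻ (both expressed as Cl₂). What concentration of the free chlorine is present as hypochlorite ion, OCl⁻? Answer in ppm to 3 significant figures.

[OCl⁻]/[HOCl] = 10^(pH − pKa) = 10^(7.23 − 7.5) = 10^-0.27 = 0.537.
Fraction as HOCl = 1 / (1 + 0.537) = 0.6506.
OCl⁻ = (1 − 0.6506) × 3.21 ppm = 1.122 ppm.

1.12 ppm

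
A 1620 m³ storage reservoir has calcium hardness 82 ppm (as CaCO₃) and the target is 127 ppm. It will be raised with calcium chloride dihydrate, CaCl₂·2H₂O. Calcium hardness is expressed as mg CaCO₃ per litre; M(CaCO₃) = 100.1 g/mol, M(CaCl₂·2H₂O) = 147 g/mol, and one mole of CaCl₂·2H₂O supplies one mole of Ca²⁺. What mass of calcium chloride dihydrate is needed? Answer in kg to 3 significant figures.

107 kg

Volume: 1620 m³ = 1,620,000 L.
Hardness to add: (127 − 82) = 45 mg/L as CaCO₃ × 1,620,000 L = 72,900 g as CaCO₃.
Moles of Ca²⁺ (1 mol Ca²⁺ ≡ 1 mol CaCO₃): 72,900 / 100.1 g/mol = 728.3 mol.
Mass of CaCl₂·2H₂O: 728.3 × 147 = 107,100 g.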